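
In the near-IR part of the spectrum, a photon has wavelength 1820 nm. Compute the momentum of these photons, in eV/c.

Convert to SI: λ = 1820 nm = 1.82 × 10^-6 m.
Apply p = h/λ: p = 3.641 × 10^-28 kg·m/s.
Converting to eV/c: p = 0.6812 eV/c ≈ 0.681 eV/c.

0.681 eV/c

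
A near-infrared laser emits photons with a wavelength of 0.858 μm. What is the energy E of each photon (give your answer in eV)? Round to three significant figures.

1.45 eV

In SI units: λ = 0.858 μm = 8.58 × 10^-7 m.
Since E = hc/λ for a photon, E = 2.315 × 10^-19 J.
Converting to eV: E = 1.445 eV ≈ 1.45 eV.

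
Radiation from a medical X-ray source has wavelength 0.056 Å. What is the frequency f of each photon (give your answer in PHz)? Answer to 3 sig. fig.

5.35e4 PHz

In SI units: λ = 0.056 Å = 5.6e-12 m.
Since f = c/λ for a photon, f = 5.353e19 Hz.
Converting to PHz: f = 53530 PHz ≈ 5.35e4 PHz.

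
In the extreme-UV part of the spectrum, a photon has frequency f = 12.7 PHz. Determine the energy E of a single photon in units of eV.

Take h = 6.62607015e-34 J·s, 1 eV = 1.602176634e-19 J.
Convert to SI: f = 12.7 PHz = 1.27e16 Hz.
The photon relation is E = hf, giving E = 8.415e-18 J.
Converting to eV: E = 52.52 eV ≈ 52.5 eV.

52.5 eV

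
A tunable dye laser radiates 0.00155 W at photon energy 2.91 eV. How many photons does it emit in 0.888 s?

Total energy: E_total = P·t = 0.00155 × 0.888 = 0.001376 J.
Per-photon energy: E = 4.662e-19 J.
N = E_total / E_photon = 2.95e15.

2.95e15 photons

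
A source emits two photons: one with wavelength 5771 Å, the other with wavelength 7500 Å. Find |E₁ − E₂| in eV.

Using E = hc/λ: E₁ = 3.4421 × 10^-19 J, E₂ = 2.6486 × 10^-19 J.
|ΔE| = |3.4421 × 10^-19 − 2.6486 × 10^-19| = 7.94 × 10^-20 J = 0.495 eV.

0.495 eV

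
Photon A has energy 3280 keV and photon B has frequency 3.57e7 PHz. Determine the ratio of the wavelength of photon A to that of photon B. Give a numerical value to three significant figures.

λ_A = 3.780e-13 m (from energy = 3280 keV, via λ = hc/E).
λ_B = 8.398e-15 m (from frequency = 3.57e7 PHz, via λ = c/f).
Ratio = 3.780e-13 / 8.398e-15 = 45.0.

45.0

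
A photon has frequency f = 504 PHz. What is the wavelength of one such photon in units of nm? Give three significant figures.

(c = 2.99792458e8 m/s.)
Convert to SI: f = 504 PHz = 5.04e17 Hz.
Apply λ = c/f: λ = 5.948e-10 m.
Converting to nm: λ = 0.5948 nm ≈ 0.595 nm.

0.595 nm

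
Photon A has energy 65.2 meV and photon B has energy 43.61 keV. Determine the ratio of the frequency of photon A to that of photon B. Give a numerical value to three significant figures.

f_A = 1.577e13 Hz (from energy = 65.2 meV, via f = E/h).
f_B = 1.054e19 Hz (from energy = 43.61 keV, via f = E/h).
Ratio = 1.577e13 / 1.054e19 = 1.50e-6.

1.50e-6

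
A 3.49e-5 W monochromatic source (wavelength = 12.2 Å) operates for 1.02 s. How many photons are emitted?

Total energy: E_total = P·t = 3.49e-5 × 1.02 = 3.560e-5 J.
Per-photon energy: E = 1.628e-16 J.
N = E_total / E_photon = 2.19e11.

2.19e11 photons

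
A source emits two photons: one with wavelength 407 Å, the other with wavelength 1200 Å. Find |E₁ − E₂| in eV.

20.1 eV

Using E = hc/λ: E₁ = 4.881e-18 J, E₂ = 1.655e-18 J.
|ΔE| = |4.881e-18 − 1.655e-18| = 3.23e-18 J = 20.1 eV.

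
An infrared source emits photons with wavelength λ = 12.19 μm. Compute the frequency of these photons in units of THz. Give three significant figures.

24.6 THz

Use c = 2.99792458e8 m/s.
In SI units: λ = 12.19 μm = 1.219e-5 m.
Since f = c/λ for a photon, f = 2.459e13 Hz.
Converting to THz: f = 24.59 THz ≈ 24.6 THz.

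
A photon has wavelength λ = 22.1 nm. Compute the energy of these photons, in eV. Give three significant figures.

(h = 6.62607015·10^-34 J·s, c = 2.99792458·10^8 m/s, 1 eV = 1.602176634·10^-19 J.)
First convert: λ = 22.1 nm = 2.21·10^-8 m.
Apply E = hc/λ: E = 8.988·10^-18 J.
Converting to eV: E = 56.10 eV ≈ 56.1 eV.

56.1 eV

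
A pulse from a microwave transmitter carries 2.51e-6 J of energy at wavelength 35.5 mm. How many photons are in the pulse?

Per-photon energy: E = 5.596e-24 J (from wavelength = 35.5 mm).
N = E_total / E_photon = 2.51e-6 J / 5.596e-24 J = 4.49e17.

4.49e17 photons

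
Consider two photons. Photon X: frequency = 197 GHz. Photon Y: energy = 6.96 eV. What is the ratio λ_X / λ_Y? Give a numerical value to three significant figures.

8540

λ_X = 0.001522 m (from frequency = 197 GHz, via λ = c/f).
λ_Y = 1.781e-7 m (from energy = 6.96 eV, via λ = hc/E).
Ratio = 0.001522 / 1.781e-7 = 8540.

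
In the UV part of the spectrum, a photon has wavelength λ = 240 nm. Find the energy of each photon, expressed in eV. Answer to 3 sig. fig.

5.17 eV

In SI units: λ = 240 nm = 2.4 × 10^-7 m.
Since E = hc/λ for a photon, E = 8.277 × 10^-19 J.
Converting to eV: E = 5.166 eV ≈ 5.17 eV.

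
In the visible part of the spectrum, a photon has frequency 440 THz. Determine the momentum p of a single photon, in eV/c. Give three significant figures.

1.82 eV/c

Take h = 6.62607015·10^-34 J·s, c = 2.99792458·10^8 m/s, 1 eV = 1.602176634·10^-19 J.
Convert to SI: f = 440 THz = 4.4·10^14 Hz.
For a photon p = hf/c, so p = 9.725·10^-28 kg·m/s.
Converting to eV/c: p = 1.820 eV/c ≈ 1.82 eV/c.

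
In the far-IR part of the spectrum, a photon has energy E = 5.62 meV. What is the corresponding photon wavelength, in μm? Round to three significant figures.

221 μm

In SI units: E = 5.62 meV = 9.0042e-22 J.
The photon relation is λ = hc/E, giving λ = 2.206e-4 m.
Converting to μm: λ = 220.6 μm ≈ 221 μm.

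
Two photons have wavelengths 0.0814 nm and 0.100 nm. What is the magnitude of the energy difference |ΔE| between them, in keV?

Using E = hc/λ: E₁ = 2.440 × 10^-15 J, E₂ = 1.986 × 10^-15 J.
|ΔE| = |2.440 × 10^-15 − 1.986 × 10^-15| = 4.54 × 10^-16 J = 2.83 keV.

2.83 keV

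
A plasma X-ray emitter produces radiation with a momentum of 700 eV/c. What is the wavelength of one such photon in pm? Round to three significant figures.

(h = 6.62607015 × 10^-34 J·s, c = 2.99792458 × 10^8 m/s, 1 eV = 1.602176634 × 10^-19 J.)
Convert to SI: p = 700 eV/c = 3.7410 × 10^-25 kg·m/s.
For a photon λ = h/p, so λ = 1.771 × 10^-9 m.
Converting to pm: λ = 1771 pm ≈ 1770 pm.

1770 pm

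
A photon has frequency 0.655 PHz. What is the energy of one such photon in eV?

First convert: f = 0.655 PHz = 6.55e14 Hz.
Apply E = hf: E = 4.340e-19 J.
Converting to eV: E = 2.709 eV ≈ 2.71 eV.

2.71 eV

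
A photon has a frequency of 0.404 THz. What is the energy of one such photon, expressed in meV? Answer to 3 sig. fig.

1.67 meV

First convert: f = 0.404 THz = 4.04·10^11 Hz.
For a photon E = hf, so E = 2.677·10^-22 J.
Converting to meV: E = 1.671 meV ≈ 1.67 meV.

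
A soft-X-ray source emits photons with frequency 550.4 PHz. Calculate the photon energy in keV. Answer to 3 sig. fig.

2.28 keV

Take h = 6.62607015 × 10^-34 J·s, 1 eV = 1.602176634 × 10^-19 J.
Convert to SI: f = 550.4 PHz = 5.504 × 10^17 Hz.
For a photon E = hf, so E = 3.647 × 10^-16 J.
Converting to keV: E = 2.276 keV ≈ 2.28 keV.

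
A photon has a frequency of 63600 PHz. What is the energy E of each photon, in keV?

Take h = 6.62607015 × 10^-34 J·s, 1 eV = 1.602176634 × 10^-19 J.
First convert: f = 63600 PHz = 6.36 × 10^19 Hz.
The photon relation is E = hf, giving E = 4.214 × 10^-14 J.
Converting to keV: E = 263.0 keV ≈ 263 keV.

263 keV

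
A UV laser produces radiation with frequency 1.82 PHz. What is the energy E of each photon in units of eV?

Use h = 6.62607015 × 10^-34 J·s, 1 eV = 1.602176634 × 10^-19 J.
In SI units: f = 1.82 PHz = 1.82 × 10^15 Hz.
For a photon E = hf, so E = 1.206 × 10^-18 J.
Converting to eV: E = 7.527 eV ≈ 7.53 eV.

7.53 eV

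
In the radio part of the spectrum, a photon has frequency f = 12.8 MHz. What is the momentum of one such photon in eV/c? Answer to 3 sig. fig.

5.29·10^-8 eV/c

(h = 6.62607015·10^-34 J·s, c = 2.99792458·10^8 m/s, 1 eV = 1.602176634·10^-19 J.)
In SI units: f = 12.8 MHz = 1.28·10^7 Hz.
Apply p = hf/c: p = 2.829·10^-35 kg·m/s.
Converting to eV/c: p = 5.294·10^-8 eV/c ≈ 5.29·10^-8 eV/c.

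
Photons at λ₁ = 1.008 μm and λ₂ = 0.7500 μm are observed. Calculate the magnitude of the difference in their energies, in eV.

Using E = hc/λ: E₁ = 1.9707·10^-19 J, E₂ = 2.6486·10^-19 J.
|ΔE| = |1.9707·10^-19 − 2.6486·10^-19| = 6.78·10^-20 J = 0.423 eV.

0.423 eV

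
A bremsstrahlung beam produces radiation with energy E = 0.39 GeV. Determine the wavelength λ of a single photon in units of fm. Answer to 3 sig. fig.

Convert to SI: E = 0.39 GeV = 6.2485 × 10^-11 J.
For a photon λ = hc/E, so λ = 3.179 × 10^-15 m.
Converting to fm: λ = 3.179 fm ≈ 3.18 fm.

3.18 fm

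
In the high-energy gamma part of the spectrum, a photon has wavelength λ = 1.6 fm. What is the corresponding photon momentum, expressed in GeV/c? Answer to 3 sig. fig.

Convert to SI: λ = 1.6 fm = 1.6e-15 m.
Since p = h/λ for a photon, p = 4.141e-19 kg·m/s.
Converting to GeV/c: p = 0.7749 GeV/c ≈ 0.775 GeV/c.

0.775 GeV/c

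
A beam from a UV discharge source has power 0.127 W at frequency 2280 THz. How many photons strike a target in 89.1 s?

7.49e18 photons

Total energy: E_total = P·t = 0.127 × 89.1 = 11.32 J.
Per-photon energy: E = 1.511e-18 J.
N = E_total / E_photon = 7.49e18.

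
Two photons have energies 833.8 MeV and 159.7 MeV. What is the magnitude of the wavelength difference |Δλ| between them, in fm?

6.28 fm

Using λ = hc/E: λ₁ = 1.4870e-15 m, λ₂ = 7.7636e-15 m.
|Δλ| = |1.4870e-15 − 7.7636e-15| = 6.28e-15 m = 6.28 fm.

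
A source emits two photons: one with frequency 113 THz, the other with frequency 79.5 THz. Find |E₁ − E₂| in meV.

Using E = hf: E₁ = 7.487 × 10^-20 J, E₂ = 5.268 × 10^-20 J.
|ΔE| = |7.487 × 10^-20 − 5.268 × 10^-20| = 2.22 × 10^-20 J = 139 meV.

139 meV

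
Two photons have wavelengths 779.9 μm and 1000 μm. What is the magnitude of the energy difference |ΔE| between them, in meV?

0.350 meV

Using E = hc/λ: E₁ = 2.5471·10^-22 J, E₂ = 1.9864·10^-22 J.
|ΔE| = |2.5471·10^-22 − 1.9864·10^-22| = 5.61·10^-23 J = 0.350 meV.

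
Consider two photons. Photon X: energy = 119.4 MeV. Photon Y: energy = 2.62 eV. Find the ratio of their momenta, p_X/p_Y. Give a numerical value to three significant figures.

p_X = 6.381 × 10^-20 kg·m/s (from energy = 119.4 MeV, via p = E/c).
p_Y = 1.400 × 10^-27 kg·m/s (from energy = 2.62 eV, via p = E/c).
Ratio = 6.381 × 10^-20 / 1.400 × 10^-27 = 4.56 × 10^7.

4.56 × 10^7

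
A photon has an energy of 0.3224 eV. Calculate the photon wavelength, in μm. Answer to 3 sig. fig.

In SI units: E = 0.3224 eV = 5.1654 × 10^-20 J.
Apply λ = hc/E: λ = 3.846 × 10^-6 m.
Converting to μm: λ = 3.846 μm ≈ 3.85 μm.

3.85 μm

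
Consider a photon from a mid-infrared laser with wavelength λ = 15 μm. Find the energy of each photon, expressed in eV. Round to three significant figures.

0.0827 eV

(h = 6.62607015 × 10^-34 J·s, c = 2.99792458 × 10^8 m/s, 1 eV = 1.602176634 × 10^-19 J.)
Convert to SI: λ = 15 μm = 1.5 × 10^-5 m.
Apply E = hc/λ: E = 1.324 × 10^-20 J.
Converting to eV: E = 0.08266 eV ≈ 0.0827 eV.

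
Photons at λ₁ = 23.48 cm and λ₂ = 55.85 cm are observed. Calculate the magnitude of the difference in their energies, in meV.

3.06e-3 meV

Using E = hc/λ: E₁ = 8.4602e-25 J, E₂ = 3.5568e-25 J.
|ΔE| = |8.4602e-25 − 3.5568e-25| = 4.90e-25 J = 3.06e-3 meV.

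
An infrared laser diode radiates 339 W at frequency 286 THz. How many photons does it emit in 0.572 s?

Total energy: E_total = P·t = 339 × 0.572 = 193.9 J.
Per-photon energy: E = 1.895e-19 J.
N = E_total / E_photon = 1.02e21.

1.02e21 photons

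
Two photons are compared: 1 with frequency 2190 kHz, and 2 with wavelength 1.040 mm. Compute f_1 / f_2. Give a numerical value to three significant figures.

7.60 × 10^-6

f_1 = 2.190 × 10^6 Hz (from frequency = 2190 kHz, via f given directly).
f_2 = 2.883 × 10^11 Hz (from wavelength = 1.040 mm, via f = c/λ).
Ratio = 2.190 × 10^6 / 2.883 × 10^11 = 7.60 × 10^-6.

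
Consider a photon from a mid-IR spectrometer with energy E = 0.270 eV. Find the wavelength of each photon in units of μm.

4.59 μm

(h = 6.62607015 × 10^-34 J·s, c = 2.99792458 × 10^8 m/s, 1 eV = 1.602176634 × 10^-19 J.)
In SI units: E = 0.270 eV = 4.3259 × 10^-20 J.
Since λ = hc/E for a photon, λ = 4.592 × 10^-6 m.
Converting to μm: λ = 4.592 μm ≈ 4.59 μm.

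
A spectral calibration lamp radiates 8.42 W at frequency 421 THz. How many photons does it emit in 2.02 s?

6.10e19 photons

Total energy: E_total = P·t = 8.42 × 2.02 = 17.01 J.
Per-photon energy: E = 2.790e-19 J.
N = E_total / E_photon = 6.10e19.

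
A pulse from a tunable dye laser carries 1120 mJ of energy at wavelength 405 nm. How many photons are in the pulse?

2.28 × 10^18 photons

Per-photon energy: E = 4.905 × 10^-19 J (from wavelength = 405 nm).
N = E_total / E_photon = 1.12 J / 4.905 × 10^-19 J = 2.28 × 10^18.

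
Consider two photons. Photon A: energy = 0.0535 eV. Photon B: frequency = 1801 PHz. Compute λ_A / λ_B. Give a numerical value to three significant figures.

1.39·10^5

λ_A = 2.317·10^-5 m (from energy = 0.0535 eV, via λ = hc/E).
λ_B = 1.665·10^-10 m (from frequency = 1801 PHz, via λ = c/f).
Ratio = 2.317·10^-5 / 1.665·10^-10 = 1.39·10^5.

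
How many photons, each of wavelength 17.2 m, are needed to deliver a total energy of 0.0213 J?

1.84e24 photons

Per-photon energy: E = 1.155e-26 J (from wavelength = 17.2 m).
N = E_total / E_photon = 0.0213 J / 1.155e-26 J = 1.84e24.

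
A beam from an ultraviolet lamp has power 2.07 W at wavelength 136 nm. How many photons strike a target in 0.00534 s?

7.57 × 10^15 photons

Total energy: E_total = P·t = 2.07 × 0.00534 = 0.01105 J.
Per-photon energy: E = 1.461 × 10^-18 J.
N = E_total / E_photon = 7.57 × 10^15.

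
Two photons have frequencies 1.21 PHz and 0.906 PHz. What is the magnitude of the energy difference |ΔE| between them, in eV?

1.26 eV

Using E = hf: E₁ = 8.018 × 10^-19 J, E₂ = 6.003 × 10^-19 J.
|ΔE| = |8.018 × 10^-19 − 6.003 × 10^-19| = 2.01 × 10^-19 J = 1.26 eV.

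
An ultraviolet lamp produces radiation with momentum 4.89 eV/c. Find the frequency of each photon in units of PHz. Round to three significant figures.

(h = 6.62607015 × 10^-34 J·s, c = 2.99792458 × 10^8 m/s, 1 eV = 1.602176634 × 10^-19 J.)
In SI units: p = 4.89 eV/c = 2.6134 × 10^-27 kg·m/s.
Apply f = pc/h: f = 1.182 × 10^15 Hz.
Converting to PHz: f = 1.182 PHz ≈ 1.18 PHz.

1.18 PHz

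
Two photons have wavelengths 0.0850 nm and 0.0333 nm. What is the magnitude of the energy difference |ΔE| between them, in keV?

22.6 keV

Using E = hc/λ: E₁ = 2.337e-15 J, E₂ = 5.965e-15 J.
|ΔE| = |2.337e-15 − 5.965e-15| = 3.63e-15 J = 22.6 keV.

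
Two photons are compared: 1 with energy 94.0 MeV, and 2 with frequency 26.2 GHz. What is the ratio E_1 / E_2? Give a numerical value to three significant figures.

E_1 = 1.506 × 10^-11 J (from energy = 94.0 MeV, via E given directly).
E_2 = 1.736 × 10^-23 J (from frequency = 26.2 GHz, via E = hf).
Ratio = 1.506 × 10^-11 / 1.736 × 10^-23 = 8.68 × 10^11.

8.68 × 10^11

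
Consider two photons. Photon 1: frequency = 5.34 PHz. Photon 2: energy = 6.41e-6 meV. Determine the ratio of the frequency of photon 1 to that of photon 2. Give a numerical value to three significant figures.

f_1 = 5.340e15 Hz (from frequency = 5.34 PHz, via f given directly).
f_2 = 1.550e6 Hz (from energy = 6.41e-6 meV, via f = E/h).
Ratio = 5.340e15 / 1.550e6 = 3.45e9.

3.45e9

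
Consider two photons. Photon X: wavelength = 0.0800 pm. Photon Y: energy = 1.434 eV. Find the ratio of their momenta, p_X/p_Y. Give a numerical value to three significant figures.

1.08e7

p_X = 8.283e-21 kg·m/s (from wavelength = 0.0800 pm, via p = h/λ).
p_Y = 7.664e-28 kg·m/s (from energy = 1.434 eV, via p = E/c).
Ratio = 8.283e-21 / 7.664e-28 = 1.08e7.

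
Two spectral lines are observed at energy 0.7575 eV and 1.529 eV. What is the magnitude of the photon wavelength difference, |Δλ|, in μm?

0.826 μm

Using λ = hc/E: λ₁ = 1.6368 × 10^-6 m, λ₂ = 8.1088 × 10^-7 m.
|Δλ| = |1.6368 × 10^-6 − 8.1088 × 10^-7| = 8.26 × 10^-7 m = 0.826 μm.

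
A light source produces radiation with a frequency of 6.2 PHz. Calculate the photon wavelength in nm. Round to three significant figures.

Convert to SI: f = 6.2 PHz = 6.2 × 10^15 Hz.
For a photon λ = c/f, so λ = 4.835 × 10^-8 m.
Converting to nm: λ = 48.35 nm ≈ 48.4 nm.

48.4 nm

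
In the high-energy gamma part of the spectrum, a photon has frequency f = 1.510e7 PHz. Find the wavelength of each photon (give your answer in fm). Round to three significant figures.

19.9 fm

(c = 2.99792458e8 m/s.)
Convert to SI: f = 1.510e7 PHz = 1.510e22 Hz.
The photon relation is λ = c/f, giving λ = 1.985e-14 m.
Converting to fm: λ = 19.85 fm ≈ 19.9 fm.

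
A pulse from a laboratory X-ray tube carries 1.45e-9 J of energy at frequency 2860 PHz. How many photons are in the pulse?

Per-photon energy: E = 1.895e-15 J (from frequency = 2860 PHz).
N = E_total / E_photon = 1.45e-9 J / 1.895e-15 J = 7.65e5.

7.65e5 photons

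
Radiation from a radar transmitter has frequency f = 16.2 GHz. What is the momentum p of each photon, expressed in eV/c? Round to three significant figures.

Take h = 6.62607015 × 10^-34 J·s, c = 2.99792458 × 10^8 m/s, 1 eV = 1.602176634 × 10^-19 J.
Convert to SI: f = 16.2 GHz = 1.62 × 10^10 Hz.
For a photon p = hf/c, so p = 3.581 × 10^-32 kg·m/s.
Converting to eV/c: p = 6.700 × 10^-5 eV/c ≈ 6.70 × 10^-5 eV/c.

6.70 × 10^-5 eV/c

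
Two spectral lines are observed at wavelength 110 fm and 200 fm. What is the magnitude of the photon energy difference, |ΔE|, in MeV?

5.07 MeV

Using E = hc/λ: E₁ = 1.806e-12 J, E₂ = 9.932e-13 J.
|ΔE| = |1.806e-12 − 9.932e-13| = 8.13e-13 J = 5.07 MeV.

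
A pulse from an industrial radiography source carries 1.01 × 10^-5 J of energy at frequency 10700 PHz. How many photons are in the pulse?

1.42 × 10^9 photons

Per-photon energy: E = 7.090 × 10^-15 J (from frequency = 10700 PHz).
N = E_total / E_photon = 1.01 × 10^-5 J / 7.090 × 10^-15 J = 1.42 × 10^9.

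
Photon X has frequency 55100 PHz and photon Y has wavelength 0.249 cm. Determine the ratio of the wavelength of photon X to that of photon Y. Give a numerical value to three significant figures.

2.19e-9

λ_X = 5.441e-12 m (from frequency = 55100 PHz, via λ = c/f).
λ_Y = 0.002490 m (from wavelength = 0.249 cm, via λ given directly).
Ratio = 5.441e-12 / 0.002490 = 2.19e-9.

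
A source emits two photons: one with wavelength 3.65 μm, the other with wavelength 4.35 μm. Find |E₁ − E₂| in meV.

54.7 meV

Using E = hc/λ: E₁ = 5.442e-20 J, E₂ = 4.567e-20 J.
|ΔE| = |5.442e-20 − 4.567e-20| = 8.76e-21 J = 54.7 meV.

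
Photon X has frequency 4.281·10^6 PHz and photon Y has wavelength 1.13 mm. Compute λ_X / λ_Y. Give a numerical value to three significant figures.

λ_X = 7.003·10^-14 m (from frequency = 4.281·10^6 PHz, via λ = c/f).
λ_Y = 0.001130 m (from wavelength = 1.13 mm, via λ given directly).
Ratio = 7.003·10^-14 / 0.001130 = 6.20·10^-11.

6.20·10^-11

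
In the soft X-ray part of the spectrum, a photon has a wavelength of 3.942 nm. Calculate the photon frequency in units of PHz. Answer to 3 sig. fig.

Use c = 2.99792458·10^8 m/s.
Convert to SI: λ = 3.942 nm = 3.942·10^-9 m.
The photon relation is f = c/λ, giving f = 7.605·10^16 Hz.
Converting to PHz: f = 76.05 PHz ≈ 76.1 PHz.

76.1 PHz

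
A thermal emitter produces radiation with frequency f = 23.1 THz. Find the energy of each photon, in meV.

95.5 meV

Convert to SI: f = 23.1 THz = 2.31·10^13 Hz.
For a photon E = hf, so E = 1.531·10^-20 J.
Converting to meV: E = 95.53 meV ≈ 95.5 meV.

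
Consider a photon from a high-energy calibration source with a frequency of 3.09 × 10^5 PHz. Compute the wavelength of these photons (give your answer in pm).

(c = 2.99792458 × 10^8 m/s.)
First convert: f = 3.09 × 10^5 PHz = 3.09 × 10^20 Hz.
For a photon λ = c/f, so λ = 9.702 × 10^-13 m.
Converting to pm: λ = 0.9702 pm ≈ 0.970 pm.

0.970 pm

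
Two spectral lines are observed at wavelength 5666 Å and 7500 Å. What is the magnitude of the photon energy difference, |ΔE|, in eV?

Using E = hc/λ: E₁ = 3.5059 × 10^-19 J, E₂ = 2.6486 × 10^-19 J.
|ΔE| = |3.5059 × 10^-19 − 2.6486 × 10^-19| = 8.57 × 10^-20 J = 0.535 eV.

0.535 eV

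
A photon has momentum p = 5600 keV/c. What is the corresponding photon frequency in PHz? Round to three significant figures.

1.35e6 PHz

First convert: p = 5600 keV/c = 2.9928e-21 kg·m/s.
For a photon f = pc/h, so f = 1.354e21 Hz.
Converting to PHz: f = 1.354e6 PHz ≈ 1.35e6 PHz.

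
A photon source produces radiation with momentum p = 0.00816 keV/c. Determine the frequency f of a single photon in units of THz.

1970 THz

In SI units: p = 0.00816 keV/c = 4.3609e-27 kg·m/s.
Apply f = pc/h: f = 1.973e15 Hz.
Converting to THz: f = 1973 THz ≈ 1970 THz.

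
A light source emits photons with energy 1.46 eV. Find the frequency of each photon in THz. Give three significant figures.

Convert to SI: E = 1.46 eV = 2.3392e-19 J.
Apply f = E/h: f = 3.530e14 Hz.
Converting to THz: f = 353.0 THz ≈ 353 THz.

353 THz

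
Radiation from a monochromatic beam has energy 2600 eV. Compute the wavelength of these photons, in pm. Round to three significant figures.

477 pm

First convert: E = 2600 eV = 4.1657·10^-16 J.
For a photon λ = hc/E, so λ = 4.769·10^-10 m.
Converting to pm: λ = 476.9 pm ≈ 477 pm.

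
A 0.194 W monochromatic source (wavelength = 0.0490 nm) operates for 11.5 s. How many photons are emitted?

5.50e14 photons

Total energy: E_total = P·t = 0.194 × 11.5 = 2.231 J.
Per-photon energy: E = 4.054e-15 J.
N = E_total / E_photon = 5.50e14.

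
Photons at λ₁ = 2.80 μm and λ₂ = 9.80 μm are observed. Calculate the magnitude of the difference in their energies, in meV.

316 meV

Using E = hc/λ: E₁ = 7.094e-20 J, E₂ = 2.027e-20 J.
|ΔE| = |7.094e-20 − 2.027e-20| = 5.07e-20 J = 316 meV.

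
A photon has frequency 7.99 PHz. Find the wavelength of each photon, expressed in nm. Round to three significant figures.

First convert: f = 7.99 PHz = 7.99e15 Hz.
For a photon λ = c/f, so λ = 3.752e-8 m.
Converting to nm: λ = 37.52 nm ≈ 37.5 nm.

37.5 nm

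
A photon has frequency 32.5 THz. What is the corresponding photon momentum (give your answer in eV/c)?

Convert to SI: f = 32.5 THz = 3.25 × 10^13 Hz.
For a photon p = hf/c, so p = 7.183 × 10^-29 kg·m/s.
Converting to eV/c: p = 0.1344 eV/c ≈ 0.134 eV/c.

0.134 eV/c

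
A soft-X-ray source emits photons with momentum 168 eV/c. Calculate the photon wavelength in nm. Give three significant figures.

First convert: p = 168 eV/c = 8.9784·10^-26 kg·m/s.
The photon relation is λ = h/p, giving λ = 7.380·10^-9 m.
Converting to nm: λ = 7.380 nm ≈ 7.38 nm.

7.38 nm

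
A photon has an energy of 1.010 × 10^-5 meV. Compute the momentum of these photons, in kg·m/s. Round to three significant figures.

Convert to SI: E = 1.010 × 10^-5 meV = 1.6182 × 10^-27 J.
For a photon p = E/c, so p = 5.398 × 10^-36 kg·m/s.
So p ≈ 5.40 × 10^-36 kg·m/s.

5.40 × 10^-36 kg·m/s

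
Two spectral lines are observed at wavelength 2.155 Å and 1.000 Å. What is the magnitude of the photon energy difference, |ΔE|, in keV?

6.65 keV

Using E = hc/λ: E₁ = 9.2178 × 10^-16 J, E₂ = 1.9864 × 10^-15 J.
|ΔE| = |9.2178 × 10^-16 − 1.9864 × 10^-15| = 1.06 × 10^-15 J = 6.65 keV.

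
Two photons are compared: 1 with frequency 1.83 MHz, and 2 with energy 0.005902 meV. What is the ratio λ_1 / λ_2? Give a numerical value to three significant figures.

λ_1 = 163.8 m (from frequency = 1.83 MHz, via λ = c/f).
λ_2 = 0.2101 m (from energy = 0.005902 meV, via λ = hc/E).
Ratio = 163.8 / 0.2101 = 780.

780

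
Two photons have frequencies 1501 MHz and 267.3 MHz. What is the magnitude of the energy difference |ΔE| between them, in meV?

Using E = hf: E₁ = 9.9457e-25 J, E₂ = 1.7711e-25 J.
|ΔE| = |9.9457e-25 − 1.7711e-25| = 8.17e-25 J = 5.10e-3 meV.

5.10e-3 meV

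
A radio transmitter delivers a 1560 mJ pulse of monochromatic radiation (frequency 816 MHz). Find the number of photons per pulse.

Per-photon energy: E = 5.407 × 10^-25 J (from frequency = 816 MHz).
N = E_total / E_photon = 1.56 J / 5.407 × 10^-25 J = 2.89 × 10^24.

2.89 × 10^24 photons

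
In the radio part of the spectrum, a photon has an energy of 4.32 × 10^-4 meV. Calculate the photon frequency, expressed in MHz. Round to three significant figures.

104 MHz

Use h = 6.62607015 × 10^-34 J·s, 1 eV = 1.602176634 × 10^-19 J.
First convert: E = 4.32 × 10^-4 meV = 6.9214 × 10^-26 J.
Since f = E/h for a photon, f = 1.045 × 10^8 Hz.
Converting to MHz: f = 104.5 MHz ≈ 104 MHz.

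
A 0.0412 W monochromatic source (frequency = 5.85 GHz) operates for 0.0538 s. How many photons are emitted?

5.72e20 photons

Total energy: E_total = P·t = 0.0412 × 0.0538 = 0.002217 J.
Per-photon energy: E = 3.876e-24 J.
N = E_total / E_photon = 5.72e20.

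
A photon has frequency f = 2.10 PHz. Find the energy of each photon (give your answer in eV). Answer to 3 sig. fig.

Take h = 6.62607015 × 10^-34 J·s, 1 eV = 1.602176634 × 10^-19 J.
Convert to SI: f = 2.10 PHz = 2.10 × 10^15 Hz.
Apply E = hf: E = 1.391 × 10^-18 J.
Converting to eV: E = 8.685 eV ≈ 8.68 eV.

8.68 eV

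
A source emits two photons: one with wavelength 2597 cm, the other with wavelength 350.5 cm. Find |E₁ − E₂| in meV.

Using E = hc/λ: E₁ = 7.6490e-27 J, E₂ = 5.6675e-26 J.
|ΔE| = |7.6490e-27 − 5.6675e-26| = 4.90e-26 J = 3.06e-4 meV.

3.06e-4 meV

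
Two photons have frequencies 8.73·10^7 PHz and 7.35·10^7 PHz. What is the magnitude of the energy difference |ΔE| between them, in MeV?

Using E = hf: E₁ = 5.785·10^-11 J, E₂ = 4.870·10^-11 J.
|ΔE| = |5.785·10^-11 − 4.870·10^-11| = 9.14·10^-12 J = 57.1 MeV.

57.1 MeV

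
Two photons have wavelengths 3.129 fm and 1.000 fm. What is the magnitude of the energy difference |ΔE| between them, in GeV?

Using E = hc/λ: E₁ = 6.3485 × 10^-11 J, E₂ = 1.9864 × 10^-10 J.
|ΔE| = |6.3485 × 10^-11 − 1.9864 × 10^-10| = 1.35 × 10^-10 J = 0.844 GeV.

0.844 GeV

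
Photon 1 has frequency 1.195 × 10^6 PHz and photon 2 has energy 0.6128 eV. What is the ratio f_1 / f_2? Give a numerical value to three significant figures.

8.06 × 10^6

f_1 = 1.195 × 10^21 Hz (from frequency = 1.195 × 10^6 PHz, via f given directly).
f_2 = 1.482 × 10^14 Hz (from energy = 0.6128 eV, via f = E/h).
Ratio = 1.195 × 10^21 / 1.482 × 10^14 = 8.06 × 10^6.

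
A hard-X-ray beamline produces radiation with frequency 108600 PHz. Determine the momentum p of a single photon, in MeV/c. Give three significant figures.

In SI units: f = 108600 PHz = 1.086e20 Hz.
The photon relation is p = hf/c, giving p = 2.400e-22 kg·m/s.
Converting to MeV/c: p = 0.4491 MeV/c ≈ 0.449 MeV/c.

0.449 MeV/c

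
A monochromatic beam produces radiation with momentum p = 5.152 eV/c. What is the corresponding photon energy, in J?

8.25 × 10^-19 J

Take c = 2.99792458 × 10^8 m/s, 1 eV = 1.602176634 × 10^-19 J.
Convert to SI: p = 5.152 eV/c = 2.7534 × 10^-27 kg·m/s.
The photon relation is E = pc, giving E = 8.254 × 10^-19 J.
So E ≈ 8.25 × 10^-19 J.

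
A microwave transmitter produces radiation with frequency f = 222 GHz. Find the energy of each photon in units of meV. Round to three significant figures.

Use h = 6.62607015e-34 J·s, 1 eV = 1.602176634e-19 J.
In SI units: f = 222 GHz = 2.22e11 Hz.
Since E = hf for a photon, E = 1.471e-22 J.
Converting to meV: E = 0.9181 meV ≈ 0.918 meV.

0.918 meV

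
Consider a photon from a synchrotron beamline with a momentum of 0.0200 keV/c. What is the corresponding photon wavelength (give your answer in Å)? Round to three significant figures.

620 Å

Use h = 6.62607015e-34 J·s, c = 2.99792458e8 m/s, 1 eV = 1.602176634e-19 J.
Convert to SI: p = 0.0200 keV/c = 1.0689e-26 kg·m/s.
Apply λ = h/p: λ = 6.199e-8 m.
Converting to Å: λ = 619.9 Å ≈ 620 Å.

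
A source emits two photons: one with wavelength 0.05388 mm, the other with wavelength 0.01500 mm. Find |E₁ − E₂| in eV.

0.0596 eV

Using E = hc/λ: E₁ = 3.6868·10^-21 J, E₂ = 1.3243·10^-20 J.
|ΔE| = |3.6868·10^-21 − 1.3243·10^-20| = 9.56·10^-21 J = 0.0596 eV.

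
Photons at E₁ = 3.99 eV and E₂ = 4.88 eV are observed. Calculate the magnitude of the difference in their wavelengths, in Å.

567 Å

Using λ = hc/E: λ₁ = 3.107 × 10^-7 m, λ₂ = 2.541 × 10^-7 m.
|Δλ| = |3.107 × 10^-7 − 2.541 × 10^-7| = 5.67 × 10^-8 m = 567 Å.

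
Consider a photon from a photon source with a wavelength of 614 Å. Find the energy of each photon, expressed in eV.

Take h = 6.62607015 × 10^-34 J·s, c = 2.99792458 × 10^8 m/s, 1 eV = 1.602176634 × 10^-19 J.
First convert: λ = 614 Å = 6.14 × 10^-8 m.
Apply E = hc/λ: E = 3.235 × 10^-18 J.
Converting to eV: E = 20.19 eV ≈ 20.2 eV.

20.2 eV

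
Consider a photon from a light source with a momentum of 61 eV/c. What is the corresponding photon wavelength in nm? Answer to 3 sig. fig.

Take h = 6.62607015e-34 J·s, c = 2.99792458e8 m/s, 1 eV = 1.602176634e-19 J.
Convert to SI: p = 61 eV/c = 3.2600e-26 kg·m/s.
For a photon λ = h/p, so λ = 2.033e-8 m.
Converting to nm: λ = 20.33 nm ≈ 20.3 nm.

20.3 nm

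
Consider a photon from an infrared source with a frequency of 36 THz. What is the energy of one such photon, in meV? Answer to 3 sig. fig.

149 meV

First convert: f = 36 THz = 3.6·10^13 Hz.
The photon relation is E = hf, giving E = 2.385·10^-20 J.
Converting to meV: E = 148.9 meV ≈ 149 meV.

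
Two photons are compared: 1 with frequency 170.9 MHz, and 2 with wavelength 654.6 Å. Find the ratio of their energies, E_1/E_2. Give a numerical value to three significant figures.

3.73 × 10^-8

E_1 = 1.132 × 10^-25 J (from frequency = 170.9 MHz, via E = hf).
E_2 = 3.035 × 10^-18 J (from wavelength = 654.6 Å, via E = hc/λ).
Ratio = 1.132 × 10^-25 / 3.035 × 10^-18 = 3.73 × 10^-8.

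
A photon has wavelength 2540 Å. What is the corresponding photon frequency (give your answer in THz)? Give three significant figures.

1180 THz

Take c = 2.99792458 × 10^8 m/s.
In SI units: λ = 2540 Å = 2.54 × 10^-7 m.
Apply f = c/λ: f = 1.180 × 10^15 Hz.
Converting to THz: f = 1180 THz ≈ 1180 THz.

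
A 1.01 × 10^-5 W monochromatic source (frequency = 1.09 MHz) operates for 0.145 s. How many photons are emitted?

Total energy: E_total = P·t = 1.01 × 10^-5 × 0.145 = 1.464 × 10^-6 J.
Per-photon energy: E = 7.222 × 10^-28 J.
N = E_total / E_photon = 2.03 × 10^21.

2.03 × 10^21 photons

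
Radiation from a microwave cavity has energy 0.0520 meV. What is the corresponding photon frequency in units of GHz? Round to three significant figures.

12.6 GHz

Use h = 6.62607015 × 10^-34 J·s, 1 eV = 1.602176634 × 10^-19 J.
In SI units: E = 0.0520 meV = 8.3313 × 10^-24 J.
For a photon f = E/h, so f = 1.257 × 10^10 Hz.
Converting to GHz: f = 12.57 GHz ≈ 12.6 GHz.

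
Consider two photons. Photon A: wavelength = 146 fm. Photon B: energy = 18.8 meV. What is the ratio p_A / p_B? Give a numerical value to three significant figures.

p_A = 4.538e-21 kg·m/s (from wavelength = 146 fm, via p = h/λ).
p_B = 1.005e-29 kg·m/s (from energy = 18.8 meV, via p = E/c).
Ratio = 4.538e-21 / 1.005e-29 = 4.52e8.

4.52e8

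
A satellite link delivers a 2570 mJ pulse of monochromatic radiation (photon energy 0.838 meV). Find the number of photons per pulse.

Per-photon energy: E = 1.343e-22 J (from energy = 0.838 meV).
N = E_total / E_photon = 2.57 J / 1.343e-22 J = 1.91e22.

1.91e22 photons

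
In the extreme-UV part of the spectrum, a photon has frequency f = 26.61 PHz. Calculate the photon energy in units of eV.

110 eV

First convert: f = 26.61 PHz = 2.661e16 Hz.
Since E = hf for a photon, E = 1.763e-17 J.
Converting to eV: E = 110.1 eV ≈ 110 eV.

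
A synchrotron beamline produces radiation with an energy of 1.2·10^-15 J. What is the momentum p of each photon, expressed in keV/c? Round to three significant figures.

7.49 keV/c

Take c = 2.99792458·10^8 m/s, 1 eV = 1.602176634·10^-19 J.
For a photon p = E/c, so p = 4.003·10^-24 kg·m/s.
Converting to keV/c: p = 7.490 keV/c ≈ 7.49 keV/c.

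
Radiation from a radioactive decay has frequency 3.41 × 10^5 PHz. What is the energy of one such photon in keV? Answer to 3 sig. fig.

Use h = 6.62607015 × 10^-34 J·s, 1 eV = 1.602176634 × 10^-19 J.
Convert to SI: f = 3.41 × 10^5 PHz = 3.41 × 10^20 Hz.
Since E = hf for a photon, E = 2.259 × 10^-13 J.
Converting to keV: E = 1410 keV ≈ 1410 keV.

1410 keV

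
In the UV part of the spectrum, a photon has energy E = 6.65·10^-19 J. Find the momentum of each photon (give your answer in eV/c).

4.15 eV/c

For a photon p = E/c, so p = 2.218·10^-27 kg·m/s.
Converting to eV/c: p = 4.151 eV/c ≈ 4.15 eV/c.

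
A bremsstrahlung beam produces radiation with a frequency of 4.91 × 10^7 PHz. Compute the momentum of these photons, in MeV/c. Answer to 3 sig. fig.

Take h = 6.62607015 × 10^-34 J·s, c = 2.99792458 × 10^8 m/s, 1 eV = 1.602176634 × 10^-19 J.
Convert to SI: f = 4.91 × 10^7 PHz = 4.91 × 10^22 Hz.
Since p = hf/c for a photon, p = 1.085 × 10^-19 kg·m/s.
Converting to MeV/c: p = 203.1 MeV/c ≈ 203 MeV/c.

203 MeV/c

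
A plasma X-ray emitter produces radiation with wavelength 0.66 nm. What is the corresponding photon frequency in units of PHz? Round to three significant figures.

454 PHz

Take c = 2.99792458·10^8 m/s.
First convert: λ = 0.66 nm = 6.6·10^-10 m.
The photon relation is f = c/λ, giving f = 4.542·10^17 Hz.
Converting to PHz: f = 454.2 PHz ≈ 454 PHz.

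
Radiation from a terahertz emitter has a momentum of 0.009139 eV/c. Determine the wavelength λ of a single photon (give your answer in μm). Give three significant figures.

136 μm

Use h = 6.62607015e-34 J·s, c = 2.99792458e8 m/s, 1 eV = 1.602176634e-19 J.
First convert: p = 0.009139 eV/c = 4.8841e-30 kg·m/s.
For a photon λ = h/p, so λ = 1.357e-4 m.
Converting to μm: λ = 135.7 μm ≈ 136 μm.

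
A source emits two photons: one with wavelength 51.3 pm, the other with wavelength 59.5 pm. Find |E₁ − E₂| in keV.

3.33 keV

Using E = hc/λ: E₁ = 3.872e-15 J, E₂ = 3.339e-15 J.
|ΔE| = |3.872e-15 − 3.339e-15| = 5.34e-16 J = 3.33 keV.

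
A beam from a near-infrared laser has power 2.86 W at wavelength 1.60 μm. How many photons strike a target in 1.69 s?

3.89e19 photons

Total energy: E_total = P·t = 2.86 × 1.69 = 4.833 J.
Per-photon energy: E = 1.242e-19 J.
N = E_total / E_photon = 3.89e19.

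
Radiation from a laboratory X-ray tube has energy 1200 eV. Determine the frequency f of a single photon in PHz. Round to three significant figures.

290 PHz

In SI units: E = 1200 eV = 1.9226e-16 J.
Since f = E/h for a photon, f = 2.902e17 Hz.
Converting to PHz: f = 290.2 PHz ≈ 290 PHz.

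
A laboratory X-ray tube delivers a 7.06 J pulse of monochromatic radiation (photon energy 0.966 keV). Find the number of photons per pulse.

Per-photon energy: E = 1.548 × 10^-16 J (from energy = 0.966 keV).
N = E_total / E_photon = 7.06 J / 1.548 × 10^-16 J = 4.56 × 10^16.

4.56 × 10^16 photons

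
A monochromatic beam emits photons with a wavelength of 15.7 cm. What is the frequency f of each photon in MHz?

1910 MHz

Take c = 2.99792458e8 m/s.
First convert: λ = 15.7 cm = 0.157 m.
Since f = c/λ for a photon, f = 1.910e9 Hz.
Converting to MHz: f = 1910 MHz ≈ 1910 MHz.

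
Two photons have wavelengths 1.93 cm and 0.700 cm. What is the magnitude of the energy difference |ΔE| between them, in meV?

0.113 meV

Using E = hc/λ: E₁ = 1.029 × 10^-23 J, E₂ = 2.838 × 10^-23 J.
|ΔE| = |1.029 × 10^-23 − 2.838 × 10^-23| = 1.81 × 10^-23 J = 0.113 meV.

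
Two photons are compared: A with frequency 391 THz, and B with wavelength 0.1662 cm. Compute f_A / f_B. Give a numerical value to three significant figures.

f_A = 3.910 × 10^14 Hz (from frequency = 391 THz, via f given directly).
f_B = 1.804 × 10^11 Hz (from wavelength = 0.1662 cm, via f = c/λ).
Ratio = 3.910 × 10^14 / 1.804 × 10^11 = 2170.

2170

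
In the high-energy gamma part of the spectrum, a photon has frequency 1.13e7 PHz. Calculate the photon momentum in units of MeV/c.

46.7 MeV/c

Use h = 6.62607015e-34 J·s, c = 2.99792458e8 m/s, 1 eV = 1.602176634e-19 J.
In SI units: f = 1.13e7 PHz = 1.13e22 Hz.
For a photon p = hf/c, so p = 2.498e-20 kg·m/s.
Converting to MeV/c: p = 46.73 MeV/c ≈ 46.7 MeV/c.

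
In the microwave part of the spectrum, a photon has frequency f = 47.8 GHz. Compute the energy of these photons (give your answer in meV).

0.198 meV

Use h = 6.62607015e-34 J·s, 1 eV = 1.602176634e-19 J.
Convert to SI: f = 47.8 GHz = 4.78e10 Hz.
Apply E = hf: E = 3.167e-23 J.
Converting to meV: E = 0.1977 meV ≈ 0.198 meV.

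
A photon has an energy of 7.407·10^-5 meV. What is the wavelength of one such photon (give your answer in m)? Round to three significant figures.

First convert: E = 7.407·10^-5 meV = 1.1867·10^-26 J.
For a photon λ = hc/E, so λ = 16.74 m.
So λ ≈ 16.7 m.

16.7 m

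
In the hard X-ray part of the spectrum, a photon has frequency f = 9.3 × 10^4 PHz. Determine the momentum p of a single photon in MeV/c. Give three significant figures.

0.385 MeV/c

(h = 6.62607015 × 10^-34 J·s, c = 2.99792458 × 10^8 m/s, 1 eV = 1.602176634 × 10^-19 J.)
In SI units: f = 9.3 × 10^4 PHz = 9.3 × 10^19 Hz.
Apply p = hf/c: p = 2.056 × 10^-22 kg·m/s.
Converting to MeV/c: p = 0.3846 MeV/c ≈ 0.385 MeV/c.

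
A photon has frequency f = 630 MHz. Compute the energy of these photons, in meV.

2.61e-3 meV

(h = 6.62607015e-34 J·s, 1 eV = 1.602176634e-19 J.)
Convert to SI: f = 630 MHz = 6.30e8 Hz.
For a photon E = hf, so E = 4.174e-25 J.
Converting to meV: E = 0.002605 meV ≈ 2.61e-3 meV.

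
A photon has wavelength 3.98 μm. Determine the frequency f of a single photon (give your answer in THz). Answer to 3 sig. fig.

Use c = 2.99792458e8 m/s.
First convert: λ = 3.98 μm = 3.98e-6 m.
Since f = c/λ for a photon, f = 7.532e13 Hz.
Converting to THz: f = 75.32 THz ≈ 75.3 THz.

75.3 THz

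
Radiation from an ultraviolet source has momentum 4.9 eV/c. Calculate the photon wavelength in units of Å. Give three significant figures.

First convert: p = 4.9 eV/c = 2.6187e-27 kg·m/s.
Since λ = h/p for a photon, λ = 2.530e-7 m.
Converting to Å: λ = 2530 Å ≈ 2530 Å.

2530 Å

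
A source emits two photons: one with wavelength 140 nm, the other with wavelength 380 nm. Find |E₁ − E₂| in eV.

5.59 eV

Using E = hc/λ: E₁ = 1.419 × 10^-18 J, E₂ = 5.227 × 10^-19 J.
|ΔE| = |1.419 × 10^-18 − 5.227 × 10^-19| = 8.96 × 10^-19 J = 5.59 eV.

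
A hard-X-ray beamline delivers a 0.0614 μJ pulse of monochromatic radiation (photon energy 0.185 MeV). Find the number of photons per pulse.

2.07 × 10^6 photons

Per-photon energy: E = 2.964 × 10^-14 J (from energy = 0.185 MeV).
N = E_total / E_photon = 6.14 × 10^-8 J / 2.964 × 10^-14 J = 2.07 × 10^6.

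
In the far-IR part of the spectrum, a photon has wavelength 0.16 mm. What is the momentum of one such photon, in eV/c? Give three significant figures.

7.75·10^-3 eV/c

Take h = 6.62607015·10^-34 J·s, c = 2.99792458·10^8 m/s, 1 eV = 1.602176634·10^-19 J.
Convert to SI: λ = 0.16 mm = 1.6·10^-4 m.
Since p = h/λ for a photon, p = 4.141·10^-30 kg·m/s.
Converting to eV/c: p = 0.007749 eV/c ≈ 7.75·10^-3 eV/c.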